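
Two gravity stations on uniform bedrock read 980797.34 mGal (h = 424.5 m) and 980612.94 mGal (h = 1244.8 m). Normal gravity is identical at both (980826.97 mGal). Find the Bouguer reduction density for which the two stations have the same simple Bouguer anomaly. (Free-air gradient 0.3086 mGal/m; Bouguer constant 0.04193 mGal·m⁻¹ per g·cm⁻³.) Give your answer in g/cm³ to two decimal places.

2.00

Δg_obs = 980612.94 − 980797.34 = -184.40 mGal over Δh = 1244.8 − 424.5 = 820.3 m
Equal Bouguer anomalies ⇒ Δg_obs + (0.3086 − 0.04193ρ)·Δh = 0
0.3086 − 0.04193ρ = −Δg_obs/Δh = 0.22480
ρ = (0.3086 − 0.22480) / 0.04193 = 2.00 g/cm³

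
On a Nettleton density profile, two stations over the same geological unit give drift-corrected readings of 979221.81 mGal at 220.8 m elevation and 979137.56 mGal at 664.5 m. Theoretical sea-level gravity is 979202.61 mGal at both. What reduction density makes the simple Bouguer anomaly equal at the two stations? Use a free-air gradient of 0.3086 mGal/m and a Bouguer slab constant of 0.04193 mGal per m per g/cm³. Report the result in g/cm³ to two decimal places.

2.83

Δg_obs = 979137.56 − 979221.81 = -84.25 mGal over Δh = 664.5 − 220.8 = 443.7 m
Equal Bouguer anomalies ⇒ Δg_obs + (0.3086 − 0.04193ρ)·Δh = 0
0.3086 − 0.04193ρ = −Δg_obs/Δh = 0.18988
ρ = (0.3086 − 0.18988) / 0.04193 = 2.83 g/cm³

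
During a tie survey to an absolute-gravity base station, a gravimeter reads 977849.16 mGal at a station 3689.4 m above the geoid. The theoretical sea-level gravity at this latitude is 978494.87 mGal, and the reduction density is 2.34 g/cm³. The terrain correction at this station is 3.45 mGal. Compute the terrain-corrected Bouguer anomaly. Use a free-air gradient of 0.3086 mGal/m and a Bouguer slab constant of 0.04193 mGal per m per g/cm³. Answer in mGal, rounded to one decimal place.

Free-air correction = 0.3086 × 3689.4 = 1138.55 mGal
Free-air anomaly = 977849.16 − 978494.87 + (1138.55) = 492.84 mGal
Bouguer slab correction = 0.04193 × 2.34 × 3689.4 = 361.99 mGal
Simple Bouguer anomaly = 492.84 − (361.99) = 130.85 mGal
Complete Bouguer anomaly = 130.85 + 3.45 = 134.30 mGal

134.3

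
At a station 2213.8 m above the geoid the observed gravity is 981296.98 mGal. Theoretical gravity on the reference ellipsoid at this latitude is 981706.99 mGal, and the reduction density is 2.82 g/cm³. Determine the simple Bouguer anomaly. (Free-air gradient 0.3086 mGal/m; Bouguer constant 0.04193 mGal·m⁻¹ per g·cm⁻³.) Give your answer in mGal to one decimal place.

Free-air correction = 0.3086 × 2213.8 = 683.18 mGal
Free-air anomaly = 981296.98 − 981706.99 + (683.18) = 273.17 mGal
Bouguer slab correction = 0.04193 × 2.82 × 2213.8 = 261.77 mGal
Simple Bouguer anomaly = 273.17 − (261.77) = 11.40 mGal

11.4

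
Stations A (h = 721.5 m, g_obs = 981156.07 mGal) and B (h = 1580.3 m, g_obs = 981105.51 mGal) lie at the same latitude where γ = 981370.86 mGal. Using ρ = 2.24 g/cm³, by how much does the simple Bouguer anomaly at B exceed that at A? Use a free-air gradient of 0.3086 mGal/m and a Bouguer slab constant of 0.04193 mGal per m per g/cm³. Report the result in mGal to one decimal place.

133.8

Δg_SB(A) = 981156.07 − 981370.86 + 0.3086×721.5 − 0.04193×2.24×721.5 = -59.90 mGal
Δg_SB(B) = 981105.51 − 981370.86 + 0.3086×1580.3 − 0.04193×2.24×1580.3 = 73.90 mGal
Difference = 73.90 − (-59.90) = 133.80 mGal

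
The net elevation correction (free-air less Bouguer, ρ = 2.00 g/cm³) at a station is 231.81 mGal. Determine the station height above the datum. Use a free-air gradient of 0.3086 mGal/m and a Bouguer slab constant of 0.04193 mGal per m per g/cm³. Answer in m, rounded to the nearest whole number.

1031

Combined gradient = 0.3086 − 0.04193 × 2.00 = 0.2247400 mGal/m
h = 231.81 / 0.2247400 = 1031.46 m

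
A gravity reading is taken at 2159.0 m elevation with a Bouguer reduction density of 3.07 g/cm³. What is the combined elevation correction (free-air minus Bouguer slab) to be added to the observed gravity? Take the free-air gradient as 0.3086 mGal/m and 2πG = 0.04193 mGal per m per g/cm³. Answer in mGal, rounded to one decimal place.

388.3

Combined gradient = 0.3086 − 0.04193 × 3.07 = 0.1798749 mGal/m
Combined elevation correction = 0.1798749 × 2159.0 = 388.3 mGal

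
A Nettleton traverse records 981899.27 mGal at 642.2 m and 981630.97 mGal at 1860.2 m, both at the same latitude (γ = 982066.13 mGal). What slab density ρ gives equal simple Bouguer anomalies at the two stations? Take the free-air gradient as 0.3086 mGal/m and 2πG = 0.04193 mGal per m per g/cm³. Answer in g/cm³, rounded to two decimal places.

2.11

Δg_obs = 981630.97 − 981899.27 = -268.30 mGal over Δh = 1860.2 − 642.2 = 1218.0 m
Equal Bouguer anomalies ⇒ Δg_obs + (0.3086 − 0.04193ρ)·Δh = 0
0.3086 − 0.04193ρ = −Δg_obs/Δh = 0.22028
ρ = (0.3086 − 0.22028) / 0.04193 = 2.11 g/cm³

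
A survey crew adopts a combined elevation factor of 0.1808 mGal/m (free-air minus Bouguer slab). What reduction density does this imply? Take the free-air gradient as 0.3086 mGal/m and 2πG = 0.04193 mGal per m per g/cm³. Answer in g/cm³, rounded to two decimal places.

3.05

0.1808 = 0.3086 − 0.04193 × ρ
ρ = (0.3086 − 0.1808) / 0.04193 = 3.05 g/cm³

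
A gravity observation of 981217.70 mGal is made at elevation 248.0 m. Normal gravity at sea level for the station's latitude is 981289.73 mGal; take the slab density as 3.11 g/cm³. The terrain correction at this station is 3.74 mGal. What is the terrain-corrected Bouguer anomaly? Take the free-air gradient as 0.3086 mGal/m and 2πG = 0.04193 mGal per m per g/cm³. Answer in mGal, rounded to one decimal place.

-24.1

Free-air correction = 0.3086 × 248.0 = 76.53 mGal
Free-air anomaly = 981217.70 − 981289.73 + (76.53) = 4.50 mGal
Bouguer slab correction = 0.04193 × 3.11 × 248.0 = 32.34 mGal
Simple Bouguer anomaly = 4.50 − (32.34) = -27.84 mGal
Complete Bouguer anomaly = -27.84 + 3.74 = -24.10 mGal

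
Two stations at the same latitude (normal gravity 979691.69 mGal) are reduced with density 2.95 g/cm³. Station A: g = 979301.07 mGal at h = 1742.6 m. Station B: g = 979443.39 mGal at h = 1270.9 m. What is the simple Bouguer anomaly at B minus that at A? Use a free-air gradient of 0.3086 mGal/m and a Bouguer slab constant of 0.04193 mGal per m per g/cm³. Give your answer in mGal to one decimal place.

55.1

Δg_SB(A) = 979301.07 − 979691.69 + 0.3086×1742.6 − 0.04193×2.95×1742.6 = -68.40 mGal
Δg_SB(B) = 979443.39 − 979691.69 + 0.3086×1270.9 − 0.04193×2.95×1270.9 = -13.30 mGal
Difference = -13.30 − (-68.40) = 55.10 mGal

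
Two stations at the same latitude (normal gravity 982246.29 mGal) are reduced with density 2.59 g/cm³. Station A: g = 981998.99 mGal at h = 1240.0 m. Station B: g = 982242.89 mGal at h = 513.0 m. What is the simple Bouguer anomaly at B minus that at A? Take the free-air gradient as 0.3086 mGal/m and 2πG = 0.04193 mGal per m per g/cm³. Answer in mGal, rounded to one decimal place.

98.5

Δg_SB(A) = 981998.99 − 982246.29 + 0.3086×1240.0 − 0.04193×2.59×1240.0 = 0.70 mGal
Δg_SB(B) = 982242.89 − 982246.29 + 0.3086×513.0 − 0.04193×2.59×513.0 = 99.20 mGal
Difference = 99.20 − (0.70) = 98.50 mGal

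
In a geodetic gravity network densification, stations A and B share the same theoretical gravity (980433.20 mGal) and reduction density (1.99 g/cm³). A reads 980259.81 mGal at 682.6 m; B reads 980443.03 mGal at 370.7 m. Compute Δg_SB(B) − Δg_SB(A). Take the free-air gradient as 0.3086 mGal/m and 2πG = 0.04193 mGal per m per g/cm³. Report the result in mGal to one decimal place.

113.0

Δg_SB(A) = 980259.81 − 980433.20 + 0.3086×682.6 − 0.04193×1.99×682.6 = -19.70 mGal
Δg_SB(B) = 980443.03 − 980433.20 + 0.3086×370.7 − 0.04193×1.99×370.7 = 93.30 mGal
Difference = 93.30 − (-19.70) = 113.00 mGal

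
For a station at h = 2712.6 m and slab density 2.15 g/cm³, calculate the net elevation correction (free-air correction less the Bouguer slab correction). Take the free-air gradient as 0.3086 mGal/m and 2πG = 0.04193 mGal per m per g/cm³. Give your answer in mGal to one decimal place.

Combined gradient = 0.3086 − 0.04193 × 2.15 = 0.2184505 mGal/m
Combined elevation correction = 0.2184505 × 2712.6 = 592.6 mGal

592.6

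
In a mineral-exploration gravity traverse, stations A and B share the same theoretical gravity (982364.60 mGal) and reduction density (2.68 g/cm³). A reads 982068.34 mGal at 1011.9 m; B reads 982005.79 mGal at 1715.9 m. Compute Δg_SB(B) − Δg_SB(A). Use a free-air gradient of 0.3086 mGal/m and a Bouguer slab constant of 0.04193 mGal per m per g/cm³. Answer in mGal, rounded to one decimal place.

Δg_SB(A) = 982068.34 − 982364.60 + 0.3086×1011.9 − 0.04193×2.68×1011.9 = -97.70 mGal
Δg_SB(B) = 982005.79 − 982364.60 + 0.3086×1715.9 − 0.04193×2.68×1715.9 = -22.10 mGal
Difference = -22.10 − (-97.70) = 75.60 mGal

75.6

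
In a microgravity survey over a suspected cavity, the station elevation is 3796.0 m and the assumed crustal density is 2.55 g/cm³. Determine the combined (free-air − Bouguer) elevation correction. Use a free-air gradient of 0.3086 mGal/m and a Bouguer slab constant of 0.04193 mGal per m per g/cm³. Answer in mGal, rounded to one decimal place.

Combined gradient = 0.3086 − 0.04193 × 2.55 = 0.2016785 mGal/m
Combined elevation correction = 0.2016785 × 3796.0 = 765.6 mGal

765.6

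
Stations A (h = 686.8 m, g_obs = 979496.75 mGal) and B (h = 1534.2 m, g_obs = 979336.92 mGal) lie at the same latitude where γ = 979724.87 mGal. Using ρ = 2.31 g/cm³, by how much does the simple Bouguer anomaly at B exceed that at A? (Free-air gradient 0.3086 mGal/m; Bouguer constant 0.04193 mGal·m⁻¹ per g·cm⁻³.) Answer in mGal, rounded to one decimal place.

Δg_SB(A) = 979496.75 − 979724.87 + 0.3086×686.8 − 0.04193×2.31×686.8 = -82.70 mGal
Δg_SB(B) = 979336.92 − 979724.87 + 0.3086×1534.2 − 0.04193×2.31×1534.2 = -63.10 mGal
Difference = -63.10 − (-82.70) = 19.60 mGal

19.6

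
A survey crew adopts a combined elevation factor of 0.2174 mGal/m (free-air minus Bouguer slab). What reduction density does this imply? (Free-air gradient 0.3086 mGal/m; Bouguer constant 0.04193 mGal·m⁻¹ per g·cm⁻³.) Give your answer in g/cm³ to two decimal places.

0.2174 = 0.3086 − 0.04193 × ρ
ρ = (0.3086 − 0.2174) / 0.04193 = 2.18 g/cm³

2.18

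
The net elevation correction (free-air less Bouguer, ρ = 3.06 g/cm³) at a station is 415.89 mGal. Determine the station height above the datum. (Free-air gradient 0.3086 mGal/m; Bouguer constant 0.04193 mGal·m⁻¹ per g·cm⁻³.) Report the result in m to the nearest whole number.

2307

Combined gradient = 0.3086 − 0.04193 × 3.06 = 0.1802942 mGal/m
h = 415.89 / 0.1802942 = 2306.73 m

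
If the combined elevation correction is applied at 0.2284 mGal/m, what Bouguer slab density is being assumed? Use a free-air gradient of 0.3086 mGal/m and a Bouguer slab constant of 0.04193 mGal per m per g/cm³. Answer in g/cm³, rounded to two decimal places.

1.91

0.2284 = 0.3086 − 0.04193 × ρ
ρ = (0.3086 − 0.2284) / 0.04193 = 1.91 g/cm³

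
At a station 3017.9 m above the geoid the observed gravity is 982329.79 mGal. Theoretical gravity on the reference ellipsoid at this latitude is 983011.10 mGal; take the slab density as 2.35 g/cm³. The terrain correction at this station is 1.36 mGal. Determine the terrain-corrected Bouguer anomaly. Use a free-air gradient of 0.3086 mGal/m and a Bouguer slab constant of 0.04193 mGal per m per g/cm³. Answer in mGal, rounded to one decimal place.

Free-air correction = 0.3086 × 3017.9 = 931.32 mGal
Free-air anomaly = 982329.79 − 983011.10 + (931.32) = 250.01 mGal
Bouguer slab correction = 0.04193 × 2.35 × 3017.9 = 297.37 mGal
Simple Bouguer anomaly = 250.01 − (297.37) = -47.36 mGal
Complete Bouguer anomaly = -47.36 + 1.36 = -46.00 mGal

-46.0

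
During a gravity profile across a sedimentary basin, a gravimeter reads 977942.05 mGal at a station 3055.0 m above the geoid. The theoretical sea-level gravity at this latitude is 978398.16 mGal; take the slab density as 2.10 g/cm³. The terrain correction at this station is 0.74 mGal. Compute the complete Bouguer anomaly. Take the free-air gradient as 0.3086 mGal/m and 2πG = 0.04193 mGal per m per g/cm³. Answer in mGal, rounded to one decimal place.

Free-air correction = 0.3086 × 3055.0 = 942.77 mGal
Free-air anomaly = 977942.05 − 978398.16 + (942.77) = 486.66 mGal
Bouguer slab correction = 0.04193 × 2.10 × 3055.0 = 269.00 mGal
Simple Bouguer anomaly = 486.66 − (269.00) = 217.66 mGal
Complete Bouguer anomaly = 217.66 + 0.74 = 218.40 mGal

218.4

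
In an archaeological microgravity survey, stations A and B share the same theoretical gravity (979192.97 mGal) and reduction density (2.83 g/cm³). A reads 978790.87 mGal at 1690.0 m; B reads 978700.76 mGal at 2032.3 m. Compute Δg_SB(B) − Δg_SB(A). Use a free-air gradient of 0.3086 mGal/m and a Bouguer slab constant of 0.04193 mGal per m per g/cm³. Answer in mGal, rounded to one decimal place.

-25.1

Δg_SB(A) = 978790.87 − 979192.97 + 0.3086×1690.0 − 0.04193×2.83×1690.0 = -81.10 mGal
Δg_SB(B) = 978700.76 − 979192.97 + 0.3086×2032.3 − 0.04193×2.83×2032.3 = -106.20 mGal
Difference = -106.20 − (-81.10) = -25.10 mGal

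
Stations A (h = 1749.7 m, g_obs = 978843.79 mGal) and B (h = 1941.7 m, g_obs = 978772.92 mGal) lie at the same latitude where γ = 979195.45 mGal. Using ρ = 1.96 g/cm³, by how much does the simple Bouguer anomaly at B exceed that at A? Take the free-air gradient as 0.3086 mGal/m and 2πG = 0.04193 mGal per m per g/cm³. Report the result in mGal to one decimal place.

-27.4

Δg_SB(A) = 978843.79 − 979195.45 + 0.3086×1749.7 − 0.04193×1.96×1749.7 = 44.50 mGal
Δg_SB(B) = 978772.92 − 979195.45 + 0.3086×1941.7 − 0.04193×1.96×1941.7 = 17.10 mGal
Difference = 17.10 − (44.50) = -27.40 mGal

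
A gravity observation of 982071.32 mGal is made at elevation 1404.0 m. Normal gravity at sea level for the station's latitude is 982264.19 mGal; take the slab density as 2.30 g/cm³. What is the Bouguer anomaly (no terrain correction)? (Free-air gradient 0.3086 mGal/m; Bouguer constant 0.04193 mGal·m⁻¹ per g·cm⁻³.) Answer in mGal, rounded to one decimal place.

Free-air correction = 0.3086 × 1404.0 = 433.27 mGal
Free-air anomaly = 982071.32 − 982264.19 + (433.27) = 240.40 mGal
Bouguer slab correction = 0.04193 × 2.30 × 1404.0 = 135.40 mGal
Simple Bouguer anomaly = 240.40 − (135.40) = 105.00 mGal

105.0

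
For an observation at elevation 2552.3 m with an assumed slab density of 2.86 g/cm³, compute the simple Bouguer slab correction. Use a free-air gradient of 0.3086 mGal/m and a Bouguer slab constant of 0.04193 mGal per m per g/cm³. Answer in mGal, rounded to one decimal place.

306.1

Bouguer slab correction = 0.04193 × 2.86 × 2552.3 = 306.1 mGal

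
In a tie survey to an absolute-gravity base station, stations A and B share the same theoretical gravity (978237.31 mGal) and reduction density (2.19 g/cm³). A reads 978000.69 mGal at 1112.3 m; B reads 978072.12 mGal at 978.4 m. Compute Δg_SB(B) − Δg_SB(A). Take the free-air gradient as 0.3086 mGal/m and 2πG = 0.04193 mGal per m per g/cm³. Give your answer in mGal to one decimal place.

42.4

Δg_SB(A) = 978000.69 − 978237.31 + 0.3086×1112.3 − 0.04193×2.19×1112.3 = 4.50 mGal
Δg_SB(B) = 978072.12 − 978237.31 + 0.3086×978.4 − 0.04193×2.19×978.4 = 46.90 mGal
Difference = 46.90 − (4.50) = 42.40 mGal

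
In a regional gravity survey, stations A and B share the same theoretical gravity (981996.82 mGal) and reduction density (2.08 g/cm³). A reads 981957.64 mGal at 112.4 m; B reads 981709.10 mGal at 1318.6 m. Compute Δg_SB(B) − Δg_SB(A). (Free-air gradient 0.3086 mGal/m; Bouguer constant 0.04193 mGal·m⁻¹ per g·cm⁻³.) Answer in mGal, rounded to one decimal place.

Δg_SB(A) = 981957.64 − 981996.82 + 0.3086×112.4 − 0.04193×2.08×112.4 = -14.30 mGal
Δg_SB(B) = 981709.10 − 981996.82 + 0.3086×1318.6 − 0.04193×2.08×1318.6 = 4.20 mGal
Difference = 4.20 − (-14.30) = 18.50 mGal

18.5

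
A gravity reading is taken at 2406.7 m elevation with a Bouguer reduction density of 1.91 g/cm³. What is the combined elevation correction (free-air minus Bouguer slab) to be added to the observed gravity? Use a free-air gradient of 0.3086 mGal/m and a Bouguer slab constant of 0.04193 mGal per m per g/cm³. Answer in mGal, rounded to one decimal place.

Combined gradient = 0.3086 − 0.04193 × 1.91 = 0.2285137 mGal/m
Combined elevation correction = 0.2285137 × 2406.7 = 550.0 mGal

550.0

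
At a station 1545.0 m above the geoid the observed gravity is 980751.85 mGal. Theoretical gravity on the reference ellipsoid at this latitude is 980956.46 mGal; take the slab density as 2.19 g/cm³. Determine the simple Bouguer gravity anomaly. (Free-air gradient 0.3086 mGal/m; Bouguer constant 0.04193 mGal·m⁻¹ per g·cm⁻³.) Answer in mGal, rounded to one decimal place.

Free-air correction = 0.3086 × 1545.0 = 476.79 mGal
Free-air anomaly = 980751.85 − 980956.46 + (476.79) = 272.18 mGal
Bouguer slab correction = 0.04193 × 2.19 × 1545.0 = 141.87 mGal
Simple Bouguer anomaly = 272.18 − (141.87) = 130.31 mGal

130.3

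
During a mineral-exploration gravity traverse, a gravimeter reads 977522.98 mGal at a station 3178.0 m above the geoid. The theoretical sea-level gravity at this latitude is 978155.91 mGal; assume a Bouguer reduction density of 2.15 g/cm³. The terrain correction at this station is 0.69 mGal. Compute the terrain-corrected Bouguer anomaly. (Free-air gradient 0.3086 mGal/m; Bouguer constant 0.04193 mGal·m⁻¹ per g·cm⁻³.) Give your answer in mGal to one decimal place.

62.0

Free-air correction = 0.3086 × 3178.0 = 980.73 mGal
Free-air anomaly = 977522.98 − 978155.91 + (980.73) = 347.80 mGal
Bouguer slab correction = 0.04193 × 2.15 × 3178.0 = 286.50 mGal
Simple Bouguer anomaly = 347.80 − (286.50) = 61.30 mGal
Complete Bouguer anomaly = 61.30 + 0.69 = 61.99 mGal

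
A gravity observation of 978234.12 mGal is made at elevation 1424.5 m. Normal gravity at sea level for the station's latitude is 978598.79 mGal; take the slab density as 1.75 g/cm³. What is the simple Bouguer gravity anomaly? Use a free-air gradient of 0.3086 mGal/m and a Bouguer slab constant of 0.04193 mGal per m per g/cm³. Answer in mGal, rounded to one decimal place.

-29.6

Free-air correction = 0.3086 × 1424.5 = 439.60 mGal
Free-air anomaly = 978234.12 − 978598.79 + (439.60) = 74.93 mGal
Bouguer slab correction = 0.04193 × 1.75 × 1424.5 = 104.53 mGal
Simple Bouguer anomaly = 74.93 − (104.53) = -29.60 mGal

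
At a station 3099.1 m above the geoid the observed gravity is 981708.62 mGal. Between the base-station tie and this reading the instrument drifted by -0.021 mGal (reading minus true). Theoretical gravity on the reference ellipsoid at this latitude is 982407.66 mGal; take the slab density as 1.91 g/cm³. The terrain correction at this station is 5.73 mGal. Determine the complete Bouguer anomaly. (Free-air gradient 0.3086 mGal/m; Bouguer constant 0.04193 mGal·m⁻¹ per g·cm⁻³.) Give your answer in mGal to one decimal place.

14.9

Drift-corrected reading = 981708.62 − (-0.021) = 981708.641 mGal
Free-air correction = 0.3086 × 3099.1 = 956.38 mGal
Free-air anomaly = 981708.641 − 982407.66 + (956.38) = 257.361 mGal
Bouguer slab correction = 0.04193 × 1.91 × 3099.1 = 248.20 mGal
Simple Bouguer anomaly = 257.361 − (248.20) = 9.161 mGal
Complete Bouguer anomaly = 9.161 + 5.73 = 14.891 mGal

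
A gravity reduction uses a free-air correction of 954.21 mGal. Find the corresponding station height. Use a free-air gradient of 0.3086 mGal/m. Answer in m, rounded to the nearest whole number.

h = 954.21 / 0.3086 = 3092.06 m

3092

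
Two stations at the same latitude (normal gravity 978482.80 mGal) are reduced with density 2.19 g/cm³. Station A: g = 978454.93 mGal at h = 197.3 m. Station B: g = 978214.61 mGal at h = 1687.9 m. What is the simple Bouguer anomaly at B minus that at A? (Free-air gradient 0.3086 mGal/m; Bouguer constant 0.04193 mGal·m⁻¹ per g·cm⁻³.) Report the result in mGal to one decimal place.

Δg_SB(A) = 978454.93 − 978482.80 + 0.3086×197.3 − 0.04193×2.19×197.3 = 14.90 mGal
Δg_SB(B) = 978214.61 − 978482.80 + 0.3086×1687.9 − 0.04193×2.19×1687.9 = 97.70 mGal
Difference = 97.70 − (14.90) = 82.80 mGal

82.8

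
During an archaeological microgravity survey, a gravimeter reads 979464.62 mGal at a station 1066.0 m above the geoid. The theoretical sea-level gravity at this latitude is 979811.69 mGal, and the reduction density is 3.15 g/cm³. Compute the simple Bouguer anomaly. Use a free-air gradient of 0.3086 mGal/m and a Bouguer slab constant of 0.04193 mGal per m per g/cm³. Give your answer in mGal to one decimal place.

-158.9

Free-air correction = 0.3086 × 1066.0 = 328.97 mGal
Free-air anomaly = 979464.62 − 979811.69 + (328.97) = -18.10 mGal
Bouguer slab correction = 0.04193 × 3.15 × 1066.0 = 140.80 mGal
Simple Bouguer anomaly = -18.10 − (140.80) = -158.90 mGal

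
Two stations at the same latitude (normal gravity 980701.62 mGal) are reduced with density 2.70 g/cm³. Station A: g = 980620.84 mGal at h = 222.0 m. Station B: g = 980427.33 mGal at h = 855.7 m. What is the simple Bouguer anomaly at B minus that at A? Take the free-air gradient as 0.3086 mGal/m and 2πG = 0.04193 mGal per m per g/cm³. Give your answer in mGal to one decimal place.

Δg_SB(A) = 980620.84 − 980701.62 + 0.3086×222.0 − 0.04193×2.70×222.0 = -37.40 mGal
Δg_SB(B) = 980427.33 − 980701.62 + 0.3086×855.7 − 0.04193×2.70×855.7 = -107.10 mGal
Difference = -107.10 − (-37.40) = -69.70 mGal

-69.7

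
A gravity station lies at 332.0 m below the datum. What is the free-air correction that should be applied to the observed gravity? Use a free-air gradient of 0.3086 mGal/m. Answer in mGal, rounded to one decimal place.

Free-air correction = 0.3086 × -332.0 = -102.5 mGal

-102.5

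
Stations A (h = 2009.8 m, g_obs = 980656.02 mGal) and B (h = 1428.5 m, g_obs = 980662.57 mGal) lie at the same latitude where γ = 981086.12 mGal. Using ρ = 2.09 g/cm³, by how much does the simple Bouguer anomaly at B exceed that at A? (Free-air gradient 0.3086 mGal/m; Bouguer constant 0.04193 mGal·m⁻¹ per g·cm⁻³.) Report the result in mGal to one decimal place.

Δg_SB(A) = 980656.02 − 981086.12 + 0.3086×2009.8 − 0.04193×2.09×2009.8 = 14.00 mGal
Δg_SB(B) = 980662.57 − 981086.12 + 0.3086×1428.5 − 0.04193×2.09×1428.5 = -107.90 mGal
Difference = -107.90 − (14.00) = -121.90 mGal

-121.9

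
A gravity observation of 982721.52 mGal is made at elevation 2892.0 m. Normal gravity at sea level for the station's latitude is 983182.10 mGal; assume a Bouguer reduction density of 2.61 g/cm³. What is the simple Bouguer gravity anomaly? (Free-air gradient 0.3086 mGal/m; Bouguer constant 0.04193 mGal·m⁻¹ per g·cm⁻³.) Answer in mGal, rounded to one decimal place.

Free-air correction = 0.3086 × 2892.0 = 892.47 mGal
Free-air anomaly = 982721.52 − 983182.10 + (892.47) = 431.89 mGal
Bouguer slab correction = 0.04193 × 2.61 × 2892.0 = 316.49 mGal
Simple Bouguer anomaly = 431.89 − (316.49) = 115.40 mGal

115.4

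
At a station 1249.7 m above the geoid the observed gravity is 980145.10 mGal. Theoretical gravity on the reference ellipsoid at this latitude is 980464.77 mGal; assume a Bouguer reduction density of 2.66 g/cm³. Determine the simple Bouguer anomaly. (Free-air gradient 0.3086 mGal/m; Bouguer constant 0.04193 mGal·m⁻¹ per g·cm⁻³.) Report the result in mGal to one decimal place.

Free-air correction = 0.3086 × 1249.7 = 385.66 mGal
Free-air anomaly = 980145.10 − 980464.77 + (385.66) = 65.99 mGal
Bouguer slab correction = 0.04193 × 2.66 × 1249.7 = 139.38 mGal
Simple Bouguer anomaly = 65.99 − (139.38) = -73.39 mGal

-73.4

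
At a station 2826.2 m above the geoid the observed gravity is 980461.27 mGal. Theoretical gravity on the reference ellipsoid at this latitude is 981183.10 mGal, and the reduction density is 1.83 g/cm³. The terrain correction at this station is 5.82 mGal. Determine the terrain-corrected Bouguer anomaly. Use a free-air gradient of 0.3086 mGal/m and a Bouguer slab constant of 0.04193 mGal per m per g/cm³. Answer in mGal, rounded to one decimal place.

-60.7

Free-air correction = 0.3086 × 2826.2 = 872.17 mGal
Free-air anomaly = 980461.27 − 981183.10 + (872.17) = 150.34 mGal
Bouguer slab correction = 0.04193 × 1.83 × 2826.2 = 216.86 mGal
Simple Bouguer anomaly = 150.34 − (216.86) = -66.52 mGal
Complete Bouguer anomaly = -66.52 + 5.82 = -60.70 mGal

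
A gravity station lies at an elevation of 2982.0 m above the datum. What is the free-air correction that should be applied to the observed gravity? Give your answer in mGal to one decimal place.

920.2

Free-air correction = 0.3086 × 2982.0 = 920.2 mGal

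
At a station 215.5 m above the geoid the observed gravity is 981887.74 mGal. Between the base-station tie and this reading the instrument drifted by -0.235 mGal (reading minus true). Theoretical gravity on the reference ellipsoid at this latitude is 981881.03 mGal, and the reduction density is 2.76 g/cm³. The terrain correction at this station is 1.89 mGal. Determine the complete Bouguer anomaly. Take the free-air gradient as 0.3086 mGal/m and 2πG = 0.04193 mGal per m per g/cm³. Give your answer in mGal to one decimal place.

50.4

Drift-corrected reading = 981887.74 − (-0.235) = 981887.975 mGal
Free-air correction = 0.3086 × 215.5 = 66.50 mGal
Free-air anomaly = 981887.975 − 981881.03 + (66.50) = 73.445 mGal
Bouguer slab correction = 0.04193 × 2.76 × 215.5 = 24.94 mGal
Simple Bouguer anomaly = 73.445 − (24.94) = 48.505 mGal
Complete Bouguer anomaly = 48.505 + 1.89 = 50.395 mGal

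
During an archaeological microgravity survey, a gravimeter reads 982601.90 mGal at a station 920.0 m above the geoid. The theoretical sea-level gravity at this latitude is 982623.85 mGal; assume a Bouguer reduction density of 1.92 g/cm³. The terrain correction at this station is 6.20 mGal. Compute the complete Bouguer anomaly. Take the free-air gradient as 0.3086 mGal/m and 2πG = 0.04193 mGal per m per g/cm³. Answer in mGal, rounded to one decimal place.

194.1

Free-air correction = 0.3086 × 920.0 = 283.91 mGal
Free-air anomaly = 982601.90 − 982623.85 + (283.91) = 261.96 mGal
Bouguer slab correction = 0.04193 × 1.92 × 920.0 = 74.07 mGal
Simple Bouguer anomaly = 261.96 − (74.07) = 187.89 mGal
Complete Bouguer anomaly = 187.89 + 6.20 = 194.09 mGal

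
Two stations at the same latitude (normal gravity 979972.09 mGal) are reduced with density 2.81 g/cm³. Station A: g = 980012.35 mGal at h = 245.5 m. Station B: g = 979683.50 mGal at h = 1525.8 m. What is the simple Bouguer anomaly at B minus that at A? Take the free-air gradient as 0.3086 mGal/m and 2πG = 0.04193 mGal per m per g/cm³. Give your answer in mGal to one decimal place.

-84.6

Δg_SB(A) = 980012.35 − 979972.09 + 0.3086×245.5 − 0.04193×2.81×245.5 = 87.10 mGal
Δg_SB(B) = 979683.50 − 979972.09 + 0.3086×1525.8 − 0.04193×2.81×1525.8 = 2.50 mGal
Difference = 2.50 − (87.10) = -84.60 mGal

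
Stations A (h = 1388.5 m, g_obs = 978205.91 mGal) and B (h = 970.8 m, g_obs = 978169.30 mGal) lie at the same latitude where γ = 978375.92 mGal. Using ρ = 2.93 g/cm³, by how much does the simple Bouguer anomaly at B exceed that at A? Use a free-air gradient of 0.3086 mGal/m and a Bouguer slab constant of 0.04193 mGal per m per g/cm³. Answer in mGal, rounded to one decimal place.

-114.2

Δg_SB(A) = 978205.91 − 978375.92 + 0.3086×1388.5 − 0.04193×2.93×1388.5 = 87.90 mGal
Δg_SB(B) = 978169.30 − 978375.92 + 0.3086×970.8 − 0.04193×2.93×970.8 = -26.30 mGal
Difference = -26.30 − (87.90) = -114.20 mGal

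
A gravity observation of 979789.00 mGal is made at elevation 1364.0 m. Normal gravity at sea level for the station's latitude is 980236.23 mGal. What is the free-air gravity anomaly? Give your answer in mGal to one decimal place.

Free-air correction = 0.3086 × 1364.0 = 420.93 mGal
Free-air anomaly = 979789.00 − 980236.23 + (420.93) = -26.30 mGal

-26.3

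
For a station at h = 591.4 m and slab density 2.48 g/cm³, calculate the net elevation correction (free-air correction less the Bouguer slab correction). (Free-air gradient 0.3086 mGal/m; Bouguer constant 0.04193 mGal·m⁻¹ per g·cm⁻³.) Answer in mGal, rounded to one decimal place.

Combined gradient = 0.3086 − 0.04193 × 2.48 = 0.2046136 mGal/m
Combined elevation correction = 0.2046136 × 591.4 = 121.0 mGal

121.0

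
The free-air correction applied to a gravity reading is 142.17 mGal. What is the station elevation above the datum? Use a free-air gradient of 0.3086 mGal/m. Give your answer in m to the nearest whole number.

h = 142.17 / 0.3086 = 460.69 m

461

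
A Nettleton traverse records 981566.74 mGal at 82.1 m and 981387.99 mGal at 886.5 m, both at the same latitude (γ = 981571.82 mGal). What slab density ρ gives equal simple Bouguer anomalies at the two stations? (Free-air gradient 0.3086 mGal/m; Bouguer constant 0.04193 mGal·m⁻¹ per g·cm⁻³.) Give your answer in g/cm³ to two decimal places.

Δg_obs = 981387.99 − 981566.74 = -178.75 mGal over Δh = 886.5 − 82.1 = 804.4 m
Equal Bouguer anomalies ⇒ Δg_obs + (0.3086 − 0.04193ρ)·Δh = 0
0.3086 − 0.04193ρ = −Δg_obs/Δh = 0.22222
ρ = (0.3086 − 0.22222) / 0.04193 = 2.06 g/cm³

2.06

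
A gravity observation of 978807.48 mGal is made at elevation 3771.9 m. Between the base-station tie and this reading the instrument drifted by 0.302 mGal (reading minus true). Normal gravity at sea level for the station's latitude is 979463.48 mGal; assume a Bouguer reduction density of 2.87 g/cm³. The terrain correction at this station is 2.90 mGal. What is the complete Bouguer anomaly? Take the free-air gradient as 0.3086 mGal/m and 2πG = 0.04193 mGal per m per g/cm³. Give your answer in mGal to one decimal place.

Drift-corrected reading = 978807.48 − (0.302) = 978807.178 mGal
Free-air correction = 0.3086 × 3771.9 = 1164.01 mGal
Free-air anomaly = 978807.178 − 979463.48 + (1164.01) = 507.708 mGal
Bouguer slab correction = 0.04193 × 2.87 × 3771.9 = 453.91 mGal
Simple Bouguer anomaly = 507.708 − (453.91) = 53.798 mGal
Complete Bouguer anomaly = 53.798 + 2.90 = 56.698 mGal

56.7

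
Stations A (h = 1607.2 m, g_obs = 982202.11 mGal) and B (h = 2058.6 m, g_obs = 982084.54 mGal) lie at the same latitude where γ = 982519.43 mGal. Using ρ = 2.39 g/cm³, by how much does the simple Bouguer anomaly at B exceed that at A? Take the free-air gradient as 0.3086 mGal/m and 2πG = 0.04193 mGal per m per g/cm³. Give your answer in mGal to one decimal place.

-23.5

Δg_SB(A) = 982202.11 − 982519.43 + 0.3086×1607.2 − 0.04193×2.39×1607.2 = 17.60 mGal
Δg_SB(B) = 982084.54 − 982519.43 + 0.3086×2058.6 − 0.04193×2.39×2058.6 = -5.90 mGal
Difference = -5.90 − (17.60) = -23.50 mGal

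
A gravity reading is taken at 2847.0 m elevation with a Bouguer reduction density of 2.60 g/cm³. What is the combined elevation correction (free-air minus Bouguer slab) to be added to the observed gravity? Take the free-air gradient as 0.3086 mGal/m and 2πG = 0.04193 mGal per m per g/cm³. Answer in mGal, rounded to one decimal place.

Combined gradient = 0.3086 − 0.04193 × 2.60 = 0.1995820 mGal/m
Combined elevation correction = 0.1995820 × 2847.0 = 568.2 mGal

568.2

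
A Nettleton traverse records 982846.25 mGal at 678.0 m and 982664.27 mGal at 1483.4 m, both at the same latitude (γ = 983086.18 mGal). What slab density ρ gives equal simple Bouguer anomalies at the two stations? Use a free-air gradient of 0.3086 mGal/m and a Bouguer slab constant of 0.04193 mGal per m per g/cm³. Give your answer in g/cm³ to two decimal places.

Δg_obs = 982664.27 − 982846.25 = -181.98 mGal over Δh = 1483.4 − 678.0 = 805.4 m
Equal Bouguer anomalies ⇒ Δg_obs + (0.3086 − 0.04193ρ)·Δh = 0
0.3086 − 0.04193ρ = −Δg_obs/Δh = 0.22595
ρ = (0.3086 − 0.22595) / 0.04193 = 1.97 g/cm³

1.97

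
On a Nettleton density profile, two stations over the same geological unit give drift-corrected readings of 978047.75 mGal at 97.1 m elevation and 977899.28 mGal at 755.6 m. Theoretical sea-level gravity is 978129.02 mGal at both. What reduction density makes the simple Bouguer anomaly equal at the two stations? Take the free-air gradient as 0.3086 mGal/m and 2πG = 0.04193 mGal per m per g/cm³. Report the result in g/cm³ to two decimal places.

Δg_obs = 977899.28 − 978047.75 = -148.47 mGal over Δh = 755.6 − 97.1 = 658.5 m
Equal Bouguer anomalies ⇒ Δg_obs + (0.3086 − 0.04193ρ)·Δh = 0
0.3086 − 0.04193ρ = −Δg_obs/Δh = 0.22547
ρ = (0.3086 − 0.22547) / 0.04193 = 1.98 g/cm³

1.98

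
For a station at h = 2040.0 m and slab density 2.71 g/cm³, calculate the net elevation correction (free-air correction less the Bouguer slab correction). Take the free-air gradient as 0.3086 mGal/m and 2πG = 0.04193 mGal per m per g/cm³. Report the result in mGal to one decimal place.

397.7

Combined gradient = 0.3086 − 0.04193 × 2.71 = 0.1949697 mGal/m
Combined elevation correction = 0.1949697 × 2040.0 = 397.7 mGal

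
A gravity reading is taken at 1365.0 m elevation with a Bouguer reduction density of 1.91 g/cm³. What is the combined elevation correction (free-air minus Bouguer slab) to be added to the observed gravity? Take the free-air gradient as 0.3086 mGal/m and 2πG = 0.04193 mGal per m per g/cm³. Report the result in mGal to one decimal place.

311.9

Combined gradient = 0.3086 − 0.04193 × 1.91 = 0.2285137 mGal/m
Combined elevation correction = 0.2285137 × 1365.0 = 311.9 mGal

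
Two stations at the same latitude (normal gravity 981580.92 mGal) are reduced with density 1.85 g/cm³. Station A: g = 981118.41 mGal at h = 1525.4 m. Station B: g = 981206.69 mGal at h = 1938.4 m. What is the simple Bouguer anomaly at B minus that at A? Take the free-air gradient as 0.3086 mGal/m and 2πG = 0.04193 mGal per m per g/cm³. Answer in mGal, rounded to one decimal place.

Δg_SB(A) = 981118.41 − 981580.92 + 0.3086×1525.4 − 0.04193×1.85×1525.4 = -110.10 mGal
Δg_SB(B) = 981206.69 − 981580.92 + 0.3086×1938.4 − 0.04193×1.85×1938.4 = 73.60 mGal
Difference = 73.60 − (-110.10) = 183.70 mGal

183.7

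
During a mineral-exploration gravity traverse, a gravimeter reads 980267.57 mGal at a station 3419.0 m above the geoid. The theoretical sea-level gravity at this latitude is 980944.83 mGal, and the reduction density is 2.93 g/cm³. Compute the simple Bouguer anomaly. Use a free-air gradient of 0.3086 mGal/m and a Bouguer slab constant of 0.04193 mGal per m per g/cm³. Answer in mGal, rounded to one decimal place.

-42.2

Free-air correction = 0.3086 × 3419.0 = 1055.10 mGal
Free-air anomaly = 980267.57 − 980944.83 + (1055.10) = 377.84 mGal
Bouguer slab correction = 0.04193 × 2.93 × 3419.0 = 420.04 mGal
Simple Bouguer anomaly = 377.84 − (420.04) = -42.20 mGal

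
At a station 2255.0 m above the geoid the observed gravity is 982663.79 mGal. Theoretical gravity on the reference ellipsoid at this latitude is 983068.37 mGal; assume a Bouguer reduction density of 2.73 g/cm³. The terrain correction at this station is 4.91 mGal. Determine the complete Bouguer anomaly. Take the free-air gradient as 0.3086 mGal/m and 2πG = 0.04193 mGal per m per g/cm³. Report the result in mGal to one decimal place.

Free-air correction = 0.3086 × 2255.0 = 695.89 mGal
Free-air anomaly = 982663.79 − 983068.37 + (695.89) = 291.31 mGal
Bouguer slab correction = 0.04193 × 2.73 × 2255.0 = 258.13 mGal
Simple Bouguer anomaly = 291.31 − (258.13) = 33.18 mGal
Complete Bouguer anomaly = 33.18 + 4.91 = 38.09 mGal

38.1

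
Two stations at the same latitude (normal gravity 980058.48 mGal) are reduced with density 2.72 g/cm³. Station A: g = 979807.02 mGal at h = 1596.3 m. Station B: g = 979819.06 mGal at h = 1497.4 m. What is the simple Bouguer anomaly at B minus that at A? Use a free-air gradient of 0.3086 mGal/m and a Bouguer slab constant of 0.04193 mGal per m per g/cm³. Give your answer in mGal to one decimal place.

Δg_SB(A) = 979807.02 − 980058.48 + 0.3086×1596.3 − 0.04193×2.72×1596.3 = 59.10 mGal
Δg_SB(B) = 979819.06 − 980058.48 + 0.3086×1497.4 − 0.04193×2.72×1497.4 = 51.90 mGal
Difference = 51.90 − (59.10) = -7.20 mGal

-7.2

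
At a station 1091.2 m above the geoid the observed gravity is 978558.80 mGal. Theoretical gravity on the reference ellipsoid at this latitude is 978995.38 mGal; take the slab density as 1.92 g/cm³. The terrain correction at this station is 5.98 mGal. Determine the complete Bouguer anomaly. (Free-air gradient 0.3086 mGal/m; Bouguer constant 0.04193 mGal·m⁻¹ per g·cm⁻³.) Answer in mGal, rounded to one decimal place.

-181.7

Free-air correction = 0.3086 × 1091.2 = 336.74 mGal
Free-air anomaly = 978558.80 − 978995.38 + (336.74) = -99.84 mGal
Bouguer slab correction = 0.04193 × 1.92 × 1091.2 = 87.85 mGal
Simple Bouguer anomaly = -99.84 − (87.85) = -187.69 mGal
Complete Bouguer anomaly = -187.69 + 5.98 = -181.71 mGal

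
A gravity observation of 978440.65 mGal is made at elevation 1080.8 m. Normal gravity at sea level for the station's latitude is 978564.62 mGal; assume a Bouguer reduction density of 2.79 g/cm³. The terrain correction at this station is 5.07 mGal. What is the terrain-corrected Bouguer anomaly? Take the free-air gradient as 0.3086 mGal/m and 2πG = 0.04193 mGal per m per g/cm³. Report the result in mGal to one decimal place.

88.2

Free-air correction = 0.3086 × 1080.8 = 333.53 mGal
Free-air anomaly = 978440.65 − 978564.62 + (333.53) = 209.56 mGal
Bouguer slab correction = 0.04193 × 2.79 × 1080.8 = 126.44 mGal
Simple Bouguer anomaly = 209.56 − (126.44) = 83.12 mGal
Complete Bouguer anomaly = 83.12 + 5.07 = 88.19 mGal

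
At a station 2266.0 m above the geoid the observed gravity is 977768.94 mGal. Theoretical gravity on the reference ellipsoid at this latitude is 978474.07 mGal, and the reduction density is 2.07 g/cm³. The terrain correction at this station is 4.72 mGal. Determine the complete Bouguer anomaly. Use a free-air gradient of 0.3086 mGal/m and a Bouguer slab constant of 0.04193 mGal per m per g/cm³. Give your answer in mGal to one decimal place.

Free-air correction = 0.3086 × 2266.0 = 699.29 mGal
Free-air anomaly = 977768.94 − 978474.07 + (699.29) = -5.84 mGal
Bouguer slab correction = 0.04193 × 2.07 × 2266.0 = 196.68 mGal
Simple Bouguer anomaly = -5.84 − (196.68) = -202.52 mGal
Complete Bouguer anomaly = -202.52 + 4.72 = -197.80 mGal

-197.8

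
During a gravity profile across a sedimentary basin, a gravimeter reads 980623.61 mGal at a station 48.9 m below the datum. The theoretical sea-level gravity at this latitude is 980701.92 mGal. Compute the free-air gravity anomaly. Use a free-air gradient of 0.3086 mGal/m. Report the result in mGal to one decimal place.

-93.4

Free-air correction = 0.3086 × -48.9 = -15.09 mGal
Free-air anomaly = 980623.61 − 980701.92 + (-15.09) = -93.40 mGal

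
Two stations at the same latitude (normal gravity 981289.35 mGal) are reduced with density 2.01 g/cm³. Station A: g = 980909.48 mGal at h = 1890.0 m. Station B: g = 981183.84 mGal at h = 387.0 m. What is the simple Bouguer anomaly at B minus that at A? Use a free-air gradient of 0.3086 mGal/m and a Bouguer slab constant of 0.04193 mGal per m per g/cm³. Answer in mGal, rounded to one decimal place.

Δg_SB(A) = 980909.48 − 981289.35 + 0.3086×1890.0 − 0.04193×2.01×1890.0 = 44.10 mGal
Δg_SB(B) = 981183.84 − 981289.35 + 0.3086×387.0 − 0.04193×2.01×387.0 = -18.70 mGal
Difference = -18.70 − (44.10) = -62.80 mGal

-62.8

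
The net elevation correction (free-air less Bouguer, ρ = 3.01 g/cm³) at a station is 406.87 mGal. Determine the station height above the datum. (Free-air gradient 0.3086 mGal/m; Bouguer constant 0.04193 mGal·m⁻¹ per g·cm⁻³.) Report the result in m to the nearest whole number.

Combined gradient = 0.3086 − 0.04193 × 3.01 = 0.1823907 mGal/m
h = 406.87 / 0.1823907 = 2230.76 m

2231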